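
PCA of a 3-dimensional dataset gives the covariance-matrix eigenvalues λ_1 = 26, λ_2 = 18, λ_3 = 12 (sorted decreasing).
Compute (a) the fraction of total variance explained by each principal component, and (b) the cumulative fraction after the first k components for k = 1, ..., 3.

Step 1 — total variance = trace(Sigma) = Σ λ_i = 26 + 18 + 12 = 56.

Step 2 — fraction explained by component i = λ_i / Σ λ:
  PC1: 26/56 = 0.4643
  PC2: 18/56 = 0.3214
  PC3: 12/56 = 0.2143

Step 3 — cumulative fraction after k components = (λ_1 + ... + λ_k) / Σ λ:
  k = 1: 26/56 = 0.4643
  k = 2: (26 + 18)/56 = 44/56 = 0.7857
  k = 3: (26 + 18 + 12)/56 = 56/56 = 1

Summary (fraction, with percent):

explained: PC1 0.4643 (46.43%), PC2 0.3214 (32.14%), PC3 0.2143 (21.43%);  cumulative: 0.4643, 0.7857, 1


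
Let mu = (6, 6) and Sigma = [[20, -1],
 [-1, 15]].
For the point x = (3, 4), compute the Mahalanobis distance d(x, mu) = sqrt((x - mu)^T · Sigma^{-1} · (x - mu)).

Step 1 — centre the observation: (x - mu) = (-3, -2).

Step 2 — invert Sigma. det(Sigma) = 20·15 - (-1)² = 299.
  Sigma^{-1} = (1/det) · [[d, -b], [-b, a]] = [[0.0502, 0.0033],
 [0.0033, 0.0669]].

Step 3 — form the quadratic (x - mu)^T · Sigma^{-1} · (x - mu):
  Sigma^{-1} · (x - mu) = (-0.1572, -0.1438).
  (x - mu)^T · [Sigma^{-1} · (x - mu)] = (-3)·(-0.1572) + (-2)·(-0.1438) = 0.7592.

Step 4 — take square root: d = √(0.7592) ≈ 0.8713.

d(x, mu) = √(0.7592) ≈ 0.8713


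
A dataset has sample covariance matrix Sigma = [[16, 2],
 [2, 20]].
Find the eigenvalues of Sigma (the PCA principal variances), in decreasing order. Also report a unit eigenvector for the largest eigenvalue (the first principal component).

Step 1 — characteristic polynomial of 2×2 Sigma:
  det(Sigma - λI) = λ² - trace · λ + det = 0.
  trace = 16 + 20 = 36, det = 16·20 - (2)² = 316.
Step 2 — discriminant:
  Δ = trace² - 4·det = 1296 - 1264 = 32.
Step 3 — eigenvalues:
  λ = (trace ± √Δ)/2 = (36 ± 5.6569)/2,
  λ_1 = 20.8284,  λ_2 = 15.1716.

Step 4 — unit eigenvector for λ_1: solve (Sigma - λ_1 I)v = 0. First row:
  (16 - 20.8284)·v_x + (2)·v_y = 0, i.e. (-4.8284)·v_x + (2)·v_y = 0,
  so v ∝ (b, λ_1 - a) = (2, 4.8284) = u.
  ||u|| = √((2)² + (4.8284)²) = √(27.3137) ≈ 5.2263,
  v_1 = u/||u|| ≈ (0.3827, 0.9239) (||v_1|| = 1).

λ_1 = 20.8284,  λ_2 = 15.1716;  v_1 ≈ (0.3827, 0.9239)


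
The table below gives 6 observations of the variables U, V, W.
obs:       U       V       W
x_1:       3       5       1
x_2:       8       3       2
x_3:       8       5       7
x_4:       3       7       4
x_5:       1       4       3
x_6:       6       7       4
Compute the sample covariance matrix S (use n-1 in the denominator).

Step 1 — column means:
  mean(U) = (3 + 8 + 8 + 3 + 1 + 6) / 6 = 29/6 = 4.8333
  mean(V) = (5 + 3 + 5 + 7 + 4 + 7) / 6 = 31/6 = 5.1667
  mean(W) = (1 + 2 + 7 + 4 + 3 + 4) / 6 = 21/6 = 3.5

Step 2 — sample covariance S[i,j] = (1/(n-1)) · Σ_k (x_{k,i} - mean_i) · (x_{k,j} - mean_j), with n-1 = 5.
  S[U,U] = ((-1.8333)·(-1.8333) + (3.1667)·(3.1667) + (3.1667)·(3.1667) + (-1.8333)·(-1.8333) + (-3.8333)·(-3.8333) + (1.1667)·(1.1667)) / 5 = 42.8333/5 = 8.5667
  S[U,V] = ((-1.8333)·(-0.1667) + (3.1667)·(-2.1667) + (3.1667)·(-0.1667) + (-1.8333)·(1.8333) + (-3.8333)·(-1.1667) + (1.1667)·(1.8333)) / 5 = -3.8333/5 = -0.7667
  S[U,W] = ((-1.8333)·(-2.5) + (3.1667)·(-1.5) + (3.1667)·(3.5) + (-1.8333)·(0.5) + (-3.8333)·(-0.5) + (1.1667)·(0.5)) / 5 = 12.5/5 = 2.5
  S[V,V] = ((-0.1667)·(-0.1667) + (-2.1667)·(-2.1667) + (-0.1667)·(-0.1667) + (1.8333)·(1.8333) + (-1.1667)·(-1.1667) + (1.8333)·(1.8333)) / 5 = 12.8333/5 = 2.5667
  S[V,W] = ((-0.1667)·(-2.5) + (-2.1667)·(-1.5) + (-0.1667)·(3.5) + (1.8333)·(0.5) + (-1.1667)·(-0.5) + (1.8333)·(0.5)) / 5 = 5.5/5 = 1.1
  S[W,W] = ((-2.5)·(-2.5) + (-1.5)·(-1.5) + (3.5)·(3.5) + (0.5)·(0.5) + (-0.5)·(-0.5) + (0.5)·(0.5)) / 5 = 21.5/5 = 4.3

S is symmetric (S[j,i] = S[i,j]). Assembling:

S = [[8.5667, -0.7667, 2.5],
 [-0.7667, 2.5667, 1.1],
 [2.5, 1.1, 4.3]]


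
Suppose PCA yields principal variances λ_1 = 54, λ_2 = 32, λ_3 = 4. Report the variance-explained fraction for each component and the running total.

Step 1 — total variance = trace(Sigma) = Σ λ_i = 54 + 32 + 4 = 90.

Step 2 — fraction explained by component i = λ_i / Σ λ:
  PC1: 54/90 = 0.6
  PC2: 32/90 = 0.3556
  PC3: 4/90 = 0.0444

Step 3 — cumulative fraction after k components = (λ_1 + ... + λ_k) / Σ λ:
  k = 1: 54/90 = 0.6
  k = 2: (54 + 32)/90 = 86/90 = 0.9556
  k = 3: (54 + 32 + 4)/90 = 90/90 = 1

Summary (fraction, with percent):

explained: PC1 0.6 (60%), PC2 0.3556 (35.56%), PC3 0.0444 (4.44%);  cumulative: 0.6, 0.9556, 1


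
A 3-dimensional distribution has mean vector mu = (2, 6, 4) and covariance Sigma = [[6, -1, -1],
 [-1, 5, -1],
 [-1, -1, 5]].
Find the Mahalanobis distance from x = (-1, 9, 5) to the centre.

Step 1 — centre the observation: (x - mu) = (-3, 3, 1).

Step 2 — invert Sigma (cofactor / det for 3×3, or solve directly):
  Sigma^{-1} = [[0.1818, 0.0455, 0.0455],
 [0.0455, 0.2197, 0.053],
 [0.0455, 0.053, 0.2197]].

Step 3 — form the quadratic (x - mu)^T · Sigma^{-1} · (x - mu):
  Sigma^{-1} · (x - mu) = (-0.3636, 0.5758, 0.2424).
  (x - mu)^T · [Sigma^{-1} · (x - mu)] = (-3)·(-0.3636) + (3)·(0.5758) + (1)·(0.2424) = 3.0606.

Step 4 — take square root: d = √(3.0606) ≈ 1.7495.

d(x, mu) = √(3.0606) ≈ 1.7495


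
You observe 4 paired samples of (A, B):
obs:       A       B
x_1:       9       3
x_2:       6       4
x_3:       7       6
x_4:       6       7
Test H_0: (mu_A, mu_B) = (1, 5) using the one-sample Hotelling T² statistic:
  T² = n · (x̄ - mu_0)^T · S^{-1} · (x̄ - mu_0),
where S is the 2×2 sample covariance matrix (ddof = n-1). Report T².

Step 1 — sample mean vector:
  mean(A) = (9 + 6 + 7 + 6) / 4 = 28/4 = 7
  mean(B) = (3 + 4 + 6 + 7) / 4 = 20/4 = 5
  x̄ = (7, 5),  deviation x̄ - mu_0 = (7, 5) - (1, 5) = (6, 0).

Step 2 — sample covariance matrix, S[i,j] = (1/(n-1)) · Σ_k (x_{k,i} - mean_i) · (x_{k,j} - mean_j), divisor n-1 = 3:
  S[A,A] = ((2)·(2) + (-1)·(-1) + (0)·(0) + (-1)·(-1)) / 3 = 6/3 = 2
  S[A,B] = ((2)·(-2) + (-1)·(-1) + (0)·(1) + (-1)·(2)) / 3 = -5/3 = -1.6667
  S[B,B] = ((-2)·(-2) + (-1)·(-1) + (1)·(1) + (2)·(2)) / 3 = 10/3 = 3.3333
  S = [[2, -1.6667],
 [-1.6667, 3.3333]].

Step 3 — invert S. det(S) = 2·3.3333 - (-1.6667)² = 3.8889.
  S^{-1} = (1/det) · [[d, -b], [-b, a]] = [[0.8571, 0.4286],
 [0.4286, 0.5143]].

Step 4 — quadratic form (x̄ - mu_0)^T · S^{-1} · (x̄ - mu_0):
  S^{-1} · (x̄ - mu_0) = (5.1429, 2.5714),
  (x̄ - mu_0)^T · [...] = (6)·(5.1429) + (0)·(2.5714) = 30.8571.

Step 5 — scale by n: T² = 4 · 30.8571 = 123.4286.

T² ≈ 123.4286


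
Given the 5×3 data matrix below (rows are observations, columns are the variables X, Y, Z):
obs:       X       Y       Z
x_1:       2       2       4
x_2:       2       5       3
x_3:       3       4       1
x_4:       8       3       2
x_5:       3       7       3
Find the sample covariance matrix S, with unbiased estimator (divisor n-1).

Step 1 — column means:
  mean(X) = (2 + 2 + 3 + 8 + 3) / 5 = 18/5 = 3.6
  mean(Y) = (2 + 5 + 4 + 3 + 7) / 5 = 21/5 = 4.2
  mean(Z) = (4 + 3 + 1 + 2 + 3) / 5 = 13/5 = 2.6

Step 2 — sample covariance S[i,j] = (1/(n-1)) · Σ_k (x_{k,i} - mean_i) · (x_{k,j} - mean_j), with n-1 = 4.
  S[X,X] = ((-1.6)·(-1.6) + (-1.6)·(-1.6) + (-0.6)·(-0.6) + (4.4)·(4.4) + (-0.6)·(-0.6)) / 4 = 25.2/4 = 6.3
  S[X,Y] = ((-1.6)·(-2.2) + (-1.6)·(0.8) + (-0.6)·(-0.2) + (4.4)·(-1.2) + (-0.6)·(2.8)) / 4 = -4.6/4 = -1.15
  S[X,Z] = ((-1.6)·(1.4) + (-1.6)·(0.4) + (-0.6)·(-1.6) + (4.4)·(-0.6) + (-0.6)·(0.4)) / 4 = -4.8/4 = -1.2
  S[Y,Y] = ((-2.2)·(-2.2) + (0.8)·(0.8) + (-0.2)·(-0.2) + (-1.2)·(-1.2) + (2.8)·(2.8)) / 4 = 14.8/4 = 3.7
  S[Y,Z] = ((-2.2)·(1.4) + (0.8)·(0.4) + (-0.2)·(-1.6) + (-1.2)·(-0.6) + (2.8)·(0.4)) / 4 = -0.6/4 = -0.15
  S[Z,Z] = ((1.4)·(1.4) + (0.4)·(0.4) + (-1.6)·(-1.6) + (-0.6)·(-0.6) + (0.4)·(0.4)) / 4 = 5.2/4 = 1.3

S is symmetric (S[j,i] = S[i,j]). Assembling:

S = [[6.3, -1.15, -1.2],
 [-1.15, 3.7, -0.15],
 [-1.2, -0.15, 1.3]]


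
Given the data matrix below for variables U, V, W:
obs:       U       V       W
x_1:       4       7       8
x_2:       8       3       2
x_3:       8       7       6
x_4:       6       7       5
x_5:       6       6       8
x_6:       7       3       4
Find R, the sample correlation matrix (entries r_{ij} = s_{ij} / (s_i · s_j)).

Step 1 — column means:
  mean(U) = (4 + 8 + 8 + 6 + 6 + 7) / 6 = 39/6 = 6.5
  mean(V) = (7 + 3 + 7 + 7 + 6 + 3) / 6 = 33/6 = 5.5
  mean(W) = (8 + 2 + 6 + 5 + 8 + 4) / 6 = 33/6 = 5.5

Step 2 — sample variances and covariances s[i,j] = (1/(n-1)) · Σ_k (x_{k,i} - mean_i) · (x_{k,j} - mean_j), with n-1 = 5:
  s[U,U] = ((-2.5)·(-2.5) + (1.5)·(1.5) + (1.5)·(1.5) + (-0.5)·(-0.5) + (-0.5)·(-0.5) + (0.5)·(0.5)) / 5 = 11.5/5 = 2.3
  s[U,V] = ((-2.5)·(1.5) + (1.5)·(-2.5) + (1.5)·(1.5) + (-0.5)·(1.5) + (-0.5)·(0.5) + (0.5)·(-2.5)) / 5 = -7.5/5 = -1.5
  s[U,W] = ((-2.5)·(2.5) + (1.5)·(-3.5) + (1.5)·(0.5) + (-0.5)·(-0.5) + (-0.5)·(2.5) + (0.5)·(-1.5)) / 5 = -12.5/5 = -2.5
  s[V,V] = ((1.5)·(1.5) + (-2.5)·(-2.5) + (1.5)·(1.5) + (1.5)·(1.5) + (0.5)·(0.5) + (-2.5)·(-2.5)) / 5 = 19.5/5 = 3.9
  s[V,W] = ((1.5)·(2.5) + (-2.5)·(-3.5) + (1.5)·(0.5) + (1.5)·(-0.5) + (0.5)·(2.5) + (-2.5)·(-1.5)) / 5 = 17.5/5 = 3.5
  s[W,W] = ((2.5)·(2.5) + (-3.5)·(-3.5) + (0.5)·(0.5) + (-0.5)·(-0.5) + (2.5)·(2.5) + (-1.5)·(-1.5)) / 5 = 27.5/5 = 5.5
  Sample standard deviations s_i = √(s[i,i]):
  s(U) = √(2.3) = 1.5166
  s(V) = √(3.9) = 1.9748
  s(W) = √(5.5) = 2.3452

Step 3 — r_{ij} = s_{ij} / (s_i · s_j):
  r[U,U] = 1 (diagonal).
  r[U,V] = -1.5 / (1.5166 · 1.9748) = -1.5 / 2.995 = -0.5008
  r[U,W] = -2.5 / (1.5166 · 2.3452) = -2.5 / 3.5567 = -0.7029
  r[V,V] = 1 (diagonal).
  r[V,W] = 3.5 / (1.9748 · 2.3452) = 3.5 / 4.6314 = 0.7557
  r[W,W] = 1 (diagonal).

R is symmetric with unit diagonal. Assembling:

R = [[1, -0.5008, -0.7029],
 [-0.5008, 1, 0.7557],
 [-0.7029, 0.7557, 1]]


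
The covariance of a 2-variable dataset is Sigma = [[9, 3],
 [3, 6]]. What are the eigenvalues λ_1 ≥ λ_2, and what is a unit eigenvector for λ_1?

Step 1 — characteristic polynomial of 2×2 Sigma:
  det(Sigma - λI) = λ² - trace · λ + det = 0.
  trace = 9 + 6 = 15, det = 9·6 - (3)² = 45.
Step 2 — discriminant:
  Δ = trace² - 4·det = 225 - 180 = 45.
Step 3 — eigenvalues:
  λ = (trace ± √Δ)/2 = (15 ± 6.7082)/2,
  λ_1 = 10.8541,  λ_2 = 4.1459.

Step 4 — unit eigenvector for λ_1: solve (Sigma - λ_1 I)v = 0. First row:
  (9 - 10.8541)·v_x + (3)·v_y = 0, i.e. (-1.8541)·v_x + (3)·v_y = 0,
  so v ∝ (b, λ_1 - a) = (3, 1.8541) = u.
  ||u|| = √((3)² + (1.8541)²) = √(12.4377) ≈ 3.5267,
  v_1 = u/||u|| ≈ (0.8507, 0.5257) (||v_1|| = 1).

λ_1 = 10.8541,  λ_2 = 4.1459;  v_1 ≈ (0.8507, 0.5257)


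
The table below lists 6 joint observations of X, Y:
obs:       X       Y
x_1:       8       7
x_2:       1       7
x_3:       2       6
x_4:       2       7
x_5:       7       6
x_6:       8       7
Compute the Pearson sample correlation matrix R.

Step 1 — column means:
  mean(X) = (8 + 1 + 2 + 2 + 7 + 8) / 6 = 28/6 = 4.6667
  mean(Y) = (7 + 7 + 6 + 7 + 6 + 7) / 6 = 40/6 = 6.6667

Step 2 — sample variances and covariances s[i,j] = (1/(n-1)) · Σ_k (x_{k,i} - mean_i) · (x_{k,j} - mean_j), with n-1 = 5:
  s[X,X] = ((3.3333)·(3.3333) + (-3.6667)·(-3.6667) + (-2.6667)·(-2.6667) + (-2.6667)·(-2.6667) + (2.3333)·(2.3333) + (3.3333)·(3.3333)) / 5 = 55.3333/5 = 11.0667
  s[X,Y] = ((3.3333)·(0.3333) + (-3.6667)·(0.3333) + (-2.6667)·(-0.6667) + (-2.6667)·(0.3333) + (2.3333)·(-0.6667) + (3.3333)·(0.3333)) / 5 = 0.3333/5 = 0.0667
  s[Y,Y] = ((0.3333)·(0.3333) + (0.3333)·(0.3333) + (-0.6667)·(-0.6667) + (0.3333)·(0.3333) + (-0.6667)·(-0.6667) + (0.3333)·(0.3333)) / 5 = 1.3333/5 = 0.2667
  Sample standard deviations s_i = √(s[i,i]):
  s(X) = √(11.0667) = 3.3267
  s(Y) = √(0.2667) = 0.5164

Step 3 — r_{ij} = s_{ij} / (s_i · s_j):
  r[X,X] = 1 (diagonal).
  r[X,Y] = 0.0667 / (3.3267 · 0.5164) = 0.0667 / 1.7179 = 0.0388
  r[Y,Y] = 1 (diagonal).

R is symmetric with unit diagonal. Assembling:

R = [[1, 0.0388],
 [0.0388, 1]]


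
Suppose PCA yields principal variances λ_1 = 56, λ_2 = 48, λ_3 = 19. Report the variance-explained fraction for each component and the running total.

Step 1 — total variance = trace(Sigma) = Σ λ_i = 56 + 48 + 19 = 123.

Step 2 — fraction explained by component i = λ_i / Σ λ:
  PC1: 56/123 = 0.4553
  PC2: 48/123 = 0.3902
  PC3: 19/123 = 0.1545

Step 3 — cumulative fraction after k components = (λ_1 + ... + λ_k) / Σ λ:
  k = 1: 56/123 = 0.4553
  k = 2: (56 + 48)/123 = 104/123 = 0.8455
  k = 3: (56 + 48 + 19)/123 = 123/123 = 1

Summary (fraction, with percent):

explained: PC1 0.4553 (45.53%), PC2 0.3902 (39.02%), PC3 0.1545 (15.45%);  cumulative: 0.4553, 0.8455, 1


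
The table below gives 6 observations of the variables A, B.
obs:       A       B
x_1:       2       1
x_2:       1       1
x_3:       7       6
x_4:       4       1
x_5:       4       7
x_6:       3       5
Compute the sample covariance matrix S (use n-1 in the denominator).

Step 1 — column means:
  mean(A) = (2 + 1 + 7 + 4 + 4 + 3) / 6 = 21/6 = 3.5
  mean(B) = (1 + 1 + 6 + 1 + 7 + 5) / 6 = 21/6 = 3.5

Step 2 — sample covariance S[i,j] = (1/(n-1)) · Σ_k (x_{k,i} - mean_i) · (x_{k,j} - mean_j), with n-1 = 5.
  S[A,A] = ((-1.5)·(-1.5) + (-2.5)·(-2.5) + (3.5)·(3.5) + (0.5)·(0.5) + (0.5)·(0.5) + (-0.5)·(-0.5)) / 5 = 21.5/5 = 4.3
  S[A,B] = ((-1.5)·(-2.5) + (-2.5)·(-2.5) + (3.5)·(2.5) + (0.5)·(-2.5) + (0.5)·(3.5) + (-0.5)·(1.5)) / 5 = 18.5/5 = 3.7
  S[B,B] = ((-2.5)·(-2.5) + (-2.5)·(-2.5) + (2.5)·(2.5) + (-2.5)·(-2.5) + (3.5)·(3.5) + (1.5)·(1.5)) / 5 = 39.5/5 = 7.9

S is symmetric (S[j,i] = S[i,j]). Assembling:

S = [[4.3, 3.7],
 [3.7, 7.9]]


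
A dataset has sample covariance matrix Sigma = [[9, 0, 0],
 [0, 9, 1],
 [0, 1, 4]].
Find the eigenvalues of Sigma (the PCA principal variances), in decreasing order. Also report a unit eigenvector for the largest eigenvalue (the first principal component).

Step 1 — characteristic polynomial p(λ) = det(λI - Sigma) = λ³ - tr·λ² + c_1·λ - det, where tr = trace, c_1 = sum of the principal 2×2 minors, det = det(Sigma):
  tr = 9 + 9 + 4 = 22,
  c_1 = (9·9 - (0)²) + (9·4 - (0)²) + (9·4 - (1)²) = 81 + 36 + 35 = 152,
  det = 9·(9·4 - (1)²) - (0)·((0)·4 - (1)·(0)) + (0)·((0)·(1) - 9·(0)) = 9·(35) - (0)·(0) + (0)·(0) = 315.
  So p(λ) = λ³ - 22λ² + 152λ - 315.
Step 2 — look for an integer root (rational root theorem: any rational root is an integer divisor of 315). Testing λ = 9:
  p(9) = 729 - 1782 + 1368 - 315 = 0  ✓
  Dividing out (λ - 9): p(λ) = (λ - 9)(λ² - 13λ + 35).
Step 3 — remaining eigenvalues from the quadratic λ² - 13λ + 35 = 0:
  Δ = 13² - 4·35 = 169 - 140 = 29,  λ = (13 ± √29)/2 = (13 ± 5.3852)/2 ≈ 9.1926 or 3.8074.
  Sorted: λ_1 = 9.1926,  λ_2 = 9,  λ_3 = 3.8074  (check: sum = 22 = tr ✓).

Step 4 — unit eigenvector for λ_1 ≈ 9.1926: v spans the null space of (Sigma - λ_1 I), whose rows are
  r_1 = (-0.1926, 0, 0),  r_2 = (0, -0.1926, 1),  r_3 = (0, 1, -5.1926).
  v is orthogonal to every row, so take v ∝ r_1 × r_2 = ((0)·(1) - (0)·(-0.1926), (0)·(0) - (-0.1926)·(1), (-0.1926)·(-0.1926) - (0)·(0)) ≈ (0, 0.1926, 0.0371).
  Let u = (0, 0.1926, 0.0371).
  ||u|| = √((0)² + (0.1926)² + (0.0371)²) = √(0.0385) ≈ 0.1961,  v_1 = u/||u|| ≈ (0, 0.982, 0.1891) (||v_1|| = 1).

λ_1 = 9.1926,  λ_2 = 9,  λ_3 = 3.8074;  v_1 ≈ (0, 0.982, 0.1891)


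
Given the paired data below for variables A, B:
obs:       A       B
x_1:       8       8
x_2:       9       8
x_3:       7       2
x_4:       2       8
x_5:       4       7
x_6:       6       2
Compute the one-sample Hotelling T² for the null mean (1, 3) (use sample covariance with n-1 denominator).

Step 1 — sample mean vector:
  mean(A) = (8 + 9 + 7 + 2 + 4 + 6) / 6 = 36/6 = 6
  mean(B) = (8 + 8 + 2 + 8 + 7 + 2) / 6 = 35/6 = 5.8333
  x̄ = (6, 5.8333),  deviation x̄ - mu_0 = (6, 5.8333) - (1, 3) = (5, 2.8333).

Step 2 — sample covariance matrix, S[i,j] = (1/(n-1)) · Σ_k (x_{k,i} - mean_i) · (x_{k,j} - mean_j), divisor n-1 = 5:
  S[A,A] = ((2)·(2) + (3)·(3) + (1)·(1) + (-4)·(-4) + (-2)·(-2) + (0)·(0)) / 5 = 34/5 = 6.8
  S[A,B] = ((2)·(2.1667) + (3)·(2.1667) + (1)·(-3.8333) + (-4)·(2.1667) + (-2)·(1.1667) + (0)·(-3.8333)) / 5 = -4/5 = -0.8
  S[B,B] = ((2.1667)·(2.1667) + (2.1667)·(2.1667) + (-3.8333)·(-3.8333) + (2.1667)·(2.1667) + (1.1667)·(1.1667) + (-3.8333)·(-3.8333)) / 5 = 44.8333/5 = 8.9667
  S = [[6.8, -0.8],
 [-0.8, 8.9667]].

Step 3 — invert S. det(S) = 6.8·8.9667 - (-0.8)² = 60.3333.
  S^{-1} = (1/det) · [[d, -b], [-b, a]] = [[0.1486, 0.0133],
 [0.0133, 0.1127]].

Step 4 — quadratic form (x̄ - mu_0)^T · S^{-1} · (x̄ - mu_0):
  S^{-1} · (x̄ - mu_0) = (0.7807, 0.3856),
  (x̄ - mu_0)^T · [...] = (5)·(0.7807) + (2.8333)·(0.3856) = 4.9959.

Step 5 — scale by n: T² = 6 · 4.9959 = 29.9757.

T² ≈ 29.9757


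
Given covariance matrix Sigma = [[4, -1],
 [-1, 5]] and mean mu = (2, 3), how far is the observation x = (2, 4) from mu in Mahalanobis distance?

Step 1 — centre the observation: (x - mu) = (0, 1).

Step 2 — invert Sigma. det(Sigma) = 4·5 - (-1)² = 19.
  Sigma^{-1} = (1/det) · [[d, -b], [-b, a]] = [[0.2632, 0.0526],
 [0.0526, 0.2105]].

Step 3 — form the quadratic (x - mu)^T · Sigma^{-1} · (x - mu):
  Sigma^{-1} · (x - mu) = (0.0526, 0.2105).
  (x - mu)^T · [Sigma^{-1} · (x - mu)] = (0)·(0.0526) + (1)·(0.2105) = 0.2105.

Step 4 — take square root: d = √(0.2105) ≈ 0.4588.

d(x, mu) = √(0.2105) ≈ 0.4588


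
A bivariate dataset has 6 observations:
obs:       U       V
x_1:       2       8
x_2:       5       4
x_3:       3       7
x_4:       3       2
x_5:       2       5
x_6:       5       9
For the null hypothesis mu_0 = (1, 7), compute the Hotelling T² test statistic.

Step 1 — sample mean vector:
  mean(U) = (2 + 5 + 3 + 3 + 2 + 5) / 6 = 20/6 = 3.3333
  mean(V) = (8 + 4 + 7 + 2 + 5 + 9) / 6 = 35/6 = 5.8333
  x̄ = (3.3333, 5.8333),  deviation x̄ - mu_0 = (3.3333, 5.8333) - (1, 7) = (2.3333, -1.1667).

Step 2 — sample covariance matrix, S[i,j] = (1/(n-1)) · Σ_k (x_{k,i} - mean_i) · (x_{k,j} - mean_j), divisor n-1 = 5:
  S[U,U] = ((-1.3333)·(-1.3333) + (1.6667)·(1.6667) + (-0.3333)·(-0.3333) + (-0.3333)·(-0.3333) + (-1.3333)·(-1.3333) + (1.6667)·(1.6667)) / 5 = 9.3333/5 = 1.8667
  S[U,V] = ((-1.3333)·(2.1667) + (1.6667)·(-1.8333) + (-0.3333)·(1.1667) + (-0.3333)·(-3.8333) + (-1.3333)·(-0.8333) + (1.6667)·(3.1667)) / 5 = 1.3333/5 = 0.2667
  S[V,V] = ((2.1667)·(2.1667) + (-1.8333)·(-1.8333) + (1.1667)·(1.1667) + (-3.8333)·(-3.8333) + (-0.8333)·(-0.8333) + (3.1667)·(3.1667)) / 5 = 34.8333/5 = 6.9667
  S = [[1.8667, 0.2667],
 [0.2667, 6.9667]].

Step 3 — invert S. det(S) = 1.8667·6.9667 - (0.2667)² = 12.9333.
  S^{-1} = (1/det) · [[d, -b], [-b, a]] = [[0.5387, -0.0206],
 [-0.0206, 0.1443]].

Step 4 — quadratic form (x̄ - mu_0)^T · S^{-1} · (x̄ - mu_0):
  S^{-1} · (x̄ - mu_0) = (1.2809, -0.2165),
  (x̄ - mu_0)^T · [...] = (2.3333)·(1.2809) + (-1.1667)·(-0.2165) = 3.2414.

Step 5 — scale by n: T² = 6 · 3.2414 = 19.4485.

T² ≈ 19.4485


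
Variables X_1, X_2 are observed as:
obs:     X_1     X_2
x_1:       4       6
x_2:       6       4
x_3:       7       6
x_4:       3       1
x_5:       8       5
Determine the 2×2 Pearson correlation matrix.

Step 1 — column means:
  mean(X_1) = (4 + 6 + 7 + 3 + 8) / 5 = 28/5 = 5.6
  mean(X_2) = (6 + 4 + 6 + 1 + 5) / 5 = 22/5 = 4.4

Step 2 — sample variances and covariances s[i,j] = (1/(n-1)) · Σ_k (x_{k,i} - mean_i) · (x_{k,j} - mean_j), with n-1 = 4:
  s[X_1,X_1] = ((-1.6)·(-1.6) + (0.4)·(0.4) + (1.4)·(1.4) + (-2.6)·(-2.6) + (2.4)·(2.4)) / 4 = 17.2/4 = 4.3
  s[X_1,X_2] = ((-1.6)·(1.6) + (0.4)·(-0.4) + (1.4)·(1.6) + (-2.6)·(-3.4) + (2.4)·(0.6)) / 4 = 9.8/4 = 2.45
  s[X_2,X_2] = ((1.6)·(1.6) + (-0.4)·(-0.4) + (1.6)·(1.6) + (-3.4)·(-3.4) + (0.6)·(0.6)) / 4 = 17.2/4 = 4.3
  Sample standard deviations s_i = √(s[i,i]):
  s(X_1) = √(4.3) = 2.0736
  s(X_2) = √(4.3) = 2.0736

Step 3 — r_{ij} = s_{ij} / (s_i · s_j):
  r[X_1,X_1] = 1 (diagonal).
  r[X_1,X_2] = 2.45 / (2.0736 · 2.0736) = 2.45 / 4.3 = 0.5698
  r[X_2,X_2] = 1 (diagonal).

R is symmetric with unit diagonal. Assembling:

R = [[1, 0.5698],
 [0.5698, 1]]


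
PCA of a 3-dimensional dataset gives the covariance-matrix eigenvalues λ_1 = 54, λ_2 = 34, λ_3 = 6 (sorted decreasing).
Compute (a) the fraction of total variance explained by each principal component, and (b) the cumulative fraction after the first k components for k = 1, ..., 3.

Step 1 — total variance = trace(Sigma) = Σ λ_i = 54 + 34 + 6 = 94.

Step 2 — fraction explained by component i = λ_i / Σ λ:
  PC1: 54/94 = 0.5745
  PC2: 34/94 = 0.3617
  PC3: 6/94 = 0.0638

Step 3 — cumulative fraction after k components = (λ_1 + ... + λ_k) / Σ λ:
  k = 1: 54/94 = 0.5745
  k = 2: (54 + 34)/94 = 88/94 = 0.9362
  k = 3: (54 + 34 + 6)/94 = 94/94 = 1

Summary (fraction, with percent):

explained: PC1 0.5745 (57.45%), PC2 0.3617 (36.17%), PC3 0.0638 (6.38%);  cumulative: 0.5745, 0.9362, 1


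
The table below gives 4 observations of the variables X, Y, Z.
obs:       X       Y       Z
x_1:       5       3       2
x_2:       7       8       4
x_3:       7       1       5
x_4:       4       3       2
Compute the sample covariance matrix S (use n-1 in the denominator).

Step 1 — column means:
  mean(X) = (5 + 7 + 7 + 4) / 4 = 23/4 = 5.75
  mean(Y) = (3 + 8 + 1 + 3) / 4 = 15/4 = 3.75
  mean(Z) = (2 + 4 + 5 + 2) / 4 = 13/4 = 3.25

Step 2 — sample covariance S[i,j] = (1/(n-1)) · Σ_k (x_{k,i} - mean_i) · (x_{k,j} - mean_j), with n-1 = 3.
  S[X,X] = ((-0.75)·(-0.75) + (1.25)·(1.25) + (1.25)·(1.25) + (-1.75)·(-1.75)) / 3 = 6.75/3 = 2.25
  S[X,Y] = ((-0.75)·(-0.75) + (1.25)·(4.25) + (1.25)·(-2.75) + (-1.75)·(-0.75)) / 3 = 3.75/3 = 1.25
  S[X,Z] = ((-0.75)·(-1.25) + (1.25)·(0.75) + (1.25)·(1.75) + (-1.75)·(-1.25)) / 3 = 6.25/3 = 2.0833
  S[Y,Y] = ((-0.75)·(-0.75) + (4.25)·(4.25) + (-2.75)·(-2.75) + (-0.75)·(-0.75)) / 3 = 26.75/3 = 8.9167
  S[Y,Z] = ((-0.75)·(-1.25) + (4.25)·(0.75) + (-2.75)·(1.75) + (-0.75)·(-1.25)) / 3 = 0.25/3 = 0.0833
  S[Z,Z] = ((-1.25)·(-1.25) + (0.75)·(0.75) + (1.75)·(1.75) + (-1.25)·(-1.25)) / 3 = 6.75/3 = 2.25

S is symmetric (S[j,i] = S[i,j]). Assembling:

S = [[2.25, 1.25, 2.0833],
 [1.25, 8.9167, 0.0833],
 [2.0833, 0.0833, 2.25]]


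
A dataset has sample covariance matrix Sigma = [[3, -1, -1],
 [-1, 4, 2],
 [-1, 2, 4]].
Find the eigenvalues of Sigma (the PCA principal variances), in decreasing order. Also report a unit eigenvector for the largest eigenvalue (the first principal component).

Step 1 — characteristic polynomial p(λ) = det(λI - Sigma) = λ³ - tr·λ² + c_1·λ - det, where tr = trace, c_1 = sum of the principal 2×2 minors, det = det(Sigma):
  tr = 3 + 4 + 4 = 11,
  c_1 = (3·4 - (-1)²) + (3·4 - (-1)²) + (4·4 - (2)²) = 11 + 11 + 12 = 34,
  det = 3·(4·4 - (2)²) - (-1)·((-1)·4 - (2)·(-1)) + (-1)·((-1)·(2) - 4·(-1)) = 3·(12) - (-1)·(-2) + (-1)·(2) = 32.
  So p(λ) = λ³ - 11λ² + 34λ - 32.
Step 2 — look for an integer root (rational root theorem: any rational root is an integer divisor of 32). Testing λ = 2:
  p(2) = 8 - 44 + 68 - 32 = 0  ✓
  Dividing out (λ - 2): p(λ) = (λ - 2)(λ² - 9λ + 16).
Step 3 — remaining eigenvalues from the quadratic λ² - 9λ + 16 = 0:
  Δ = 9² - 4·16 = 81 - 64 = 17,  λ = (9 ± √17)/2 = (9 ± 4.1231)/2 ≈ 6.5616 or 2.4384.
  Sorted: λ_1 = 6.5616,  λ_2 = 2.4384,  λ_3 = 2  (check: sum = 11 = tr ✓).

Step 4 — unit eigenvector for λ_1 ≈ 6.5616: v spans the null space of (Sigma - λ_1 I), whose rows are
  r_1 = (-3.5616, -1, -1),  r_2 = (-1, -2.5616, 2),  r_3 = (-1, 2, -2.5616).
  v is orthogonal to every row, so take v ∝ r_1 × r_2 = ((-1)·(2) - (-1)·(-2.5616), (-1)·(-1) - (-3.5616)·(2), (-3.5616)·(-2.5616) - (-1)·(-1)) ≈ (-4.5616, 8.1231, 8.1231).
  Rescale (multiply by -1 so the first nonzero entry is positive): u = (4.5616, -8.1231, -8.1231).
  ||u|| = √((4.5616)² + (-8.1231)² + (-8.1231)²) = √(152.7775) ≈ 12.3603,  v_1 = u/||u|| ≈ (0.369, -0.6572, -0.6572) (||v_1|| = 1).

λ_1 = 6.5616,  λ_2 = 2.4384,  λ_3 = 2;  v_1 ≈ (0.369, -0.6572, -0.6572)


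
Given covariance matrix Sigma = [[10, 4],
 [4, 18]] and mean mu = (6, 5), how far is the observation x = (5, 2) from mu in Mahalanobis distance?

Step 1 — centre the observation: (x - mu) = (-1, -3).

Step 2 — invert Sigma. det(Sigma) = 10·18 - (4)² = 164.
  Sigma^{-1} = (1/det) · [[d, -b], [-b, a]] = [[0.1098, -0.0244],
 [-0.0244, 0.061]].

Step 3 — form the quadratic (x - mu)^T · Sigma^{-1} · (x - mu):
  Sigma^{-1} · (x - mu) = (-0.0366, -0.1585).
  (x - mu)^T · [Sigma^{-1} · (x - mu)] = (-1)·(-0.0366) + (-3)·(-0.1585) = 0.5122.

Step 4 — take square root: d = √(0.5122) ≈ 0.7157.

d(x, mu) = √(0.5122) ≈ 0.7157


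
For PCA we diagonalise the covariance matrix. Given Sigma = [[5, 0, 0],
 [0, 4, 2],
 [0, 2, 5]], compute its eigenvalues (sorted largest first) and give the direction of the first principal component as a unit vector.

Step 1 — characteristic polynomial p(λ) = det(λI - Sigma) = λ³ - tr·λ² + c_1·λ - det, where tr = trace, c_1 = sum of the principal 2×2 minors, det = det(Sigma):
  tr = 5 + 4 + 5 = 14,
  c_1 = (5·4 - (0)²) + (5·5 - (0)²) + (4·5 - (2)²) = 20 + 25 + 16 = 61,
  det = 5·(4·5 - (2)²) - (0)·((0)·5 - (2)·(0)) + (0)·((0)·(2) - 4·(0)) = 5·(16) - (0)·(0) + (0)·(0) = 80.
  So p(λ) = λ³ - 14λ² + 61λ - 80.
Step 2 — look for an integer root (rational root theorem: any rational root is an integer divisor of 80). Testing λ = 5:
  p(5) = 125 - 350 + 305 - 80 = 0  ✓
  Dividing out (λ - 5): p(λ) = (λ - 5)(λ² - 9λ + 16).
Step 3 — remaining eigenvalues from the quadratic λ² - 9λ + 16 = 0:
  Δ = 9² - 4·16 = 81 - 64 = 17,  λ = (9 ± √17)/2 = (9 ± 4.1231)/2 ≈ 6.5616 or 2.4384.
  Sorted: λ_1 = 6.5616,  λ_2 = 5,  λ_3 = 2.4384  (check: sum = 14 = tr ✓).

Step 4 — unit eigenvector for λ_1 ≈ 6.5616: v spans the null space of (Sigma - λ_1 I), whose rows are
  r_1 = (-1.5616, 0, 0),  r_2 = (0, -2.5616, 2),  r_3 = (0, 2, -1.5616).
  v is orthogonal to every row, so take v ∝ r_1 × r_2 = ((0)·(2) - (0)·(-2.5616), (0)·(0) - (-1.5616)·(2), (-1.5616)·(-2.5616) - (0)·(0)) ≈ (0, 3.1231, 4).
  Let u = (0, 3.1231, 4).
  ||u|| = √((0)² + (3.1231)² + (4)²) = √(25.7538) ≈ 5.0748,  v_1 = u/||u|| ≈ (0, 0.6154, 0.7882) (||v_1|| = 1).

λ_1 = 6.5616,  λ_2 = 5,  λ_3 = 2.4384;  v_1 ≈ (0, 0.6154, 0.7882)


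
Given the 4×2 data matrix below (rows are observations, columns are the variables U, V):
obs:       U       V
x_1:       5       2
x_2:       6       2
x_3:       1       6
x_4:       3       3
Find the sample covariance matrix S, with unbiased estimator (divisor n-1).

Step 1 — column means:
  mean(U) = (5 + 6 + 1 + 3) / 4 = 15/4 = 3.75
  mean(V) = (2 + 2 + 6 + 3) / 4 = 13/4 = 3.25

Step 2 — sample covariance S[i,j] = (1/(n-1)) · Σ_k (x_{k,i} - mean_i) · (x_{k,j} - mean_j), with n-1 = 3.
  S[U,U] = ((1.25)·(1.25) + (2.25)·(2.25) + (-2.75)·(-2.75) + (-0.75)·(-0.75)) / 3 = 14.75/3 = 4.9167
  S[U,V] = ((1.25)·(-1.25) + (2.25)·(-1.25) + (-2.75)·(2.75) + (-0.75)·(-0.25)) / 3 = -11.75/3 = -3.9167
  S[V,V] = ((-1.25)·(-1.25) + (-1.25)·(-1.25) + (2.75)·(2.75) + (-0.25)·(-0.25)) / 3 = 10.75/3 = 3.5833

S is symmetric (S[j,i] = S[i,j]). Assembling:

S = [[4.9167, -3.9167],
 [-3.9167, 3.5833]]


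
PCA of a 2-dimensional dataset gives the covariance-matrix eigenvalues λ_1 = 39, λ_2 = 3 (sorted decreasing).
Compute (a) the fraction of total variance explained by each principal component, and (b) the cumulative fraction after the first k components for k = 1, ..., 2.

Step 1 — total variance = trace(Sigma) = Σ λ_i = 39 + 3 = 42.

Step 2 — fraction explained by component i = λ_i / Σ λ:
  PC1: 39/42 = 0.9286
  PC2: 3/42 = 0.0714

Step 3 — cumulative fraction after k components = (λ_1 + ... + λ_k) / Σ λ:
  k = 1: 39/42 = 0.9286
  k = 2: (39 + 3)/42 = 42/42 = 1

Summary (fraction, with percent):

explained: PC1 0.9286 (92.86%), PC2 0.0714 (7.14%);  cumulative: 0.9286, 1


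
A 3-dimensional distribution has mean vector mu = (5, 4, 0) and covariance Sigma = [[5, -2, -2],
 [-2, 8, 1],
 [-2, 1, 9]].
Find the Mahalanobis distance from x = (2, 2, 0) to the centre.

Step 1 — centre the observation: (x - mu) = (-3, -2, 0).

Step 2 — invert Sigma (cofactor / det for 3×3, or solve directly):
  Sigma^{-1} = [[0.2407, 0.0542, 0.0475],
 [0.0542, 0.139, -0.0034],
 [0.0475, -0.0034, 0.122]].

Step 3 — form the quadratic (x - mu)^T · Sigma^{-1} · (x - mu):
  Sigma^{-1} · (x - mu) = (-0.8305, -0.4407, -0.1356).
  (x - mu)^T · [Sigma^{-1} · (x - mu)] = (-3)·(-0.8305) + (-2)·(-0.4407) + (0)·(-0.1356) = 3.3729.

Step 4 — take square root: d = √(3.3729) ≈ 1.8365.

d(x, mu) = √(3.3729) ≈ 1.8365


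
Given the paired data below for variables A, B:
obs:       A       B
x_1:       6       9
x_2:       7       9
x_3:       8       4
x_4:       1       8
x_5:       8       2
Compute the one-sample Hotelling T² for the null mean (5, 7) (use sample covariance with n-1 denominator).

Step 1 — sample mean vector:
  mean(A) = (6 + 7 + 8 + 1 + 8) / 5 = 30/5 = 6
  mean(B) = (9 + 9 + 4 + 8 + 2) / 5 = 32/5 = 6.4
  x̄ = (6, 6.4),  deviation x̄ - mu_0 = (6, 6.4) - (5, 7) = (1, -0.6).

Step 2 — sample covariance matrix, S[i,j] = (1/(n-1)) · Σ_k (x_{k,i} - mean_i) · (x_{k,j} - mean_j), divisor n-1 = 4:
  S[A,A] = ((0)·(0) + (1)·(1) + (2)·(2) + (-5)·(-5) + (2)·(2)) / 4 = 34/4 = 8.5
  S[A,B] = ((0)·(2.6) + (1)·(2.6) + (2)·(-2.4) + (-5)·(1.6) + (2)·(-4.4)) / 4 = -19/4 = -4.75
  S[B,B] = ((2.6)·(2.6) + (2.6)·(2.6) + (-2.4)·(-2.4) + (1.6)·(1.6) + (-4.4)·(-4.4)) / 4 = 41.2/4 = 10.3
  S = [[8.5, -4.75],
 [-4.75, 10.3]].

Step 3 — invert S. det(S) = 8.5·10.3 - (-4.75)² = 64.9875.
  S^{-1} = (1/det) · [[d, -b], [-b, a]] = [[0.1585, 0.0731],
 [0.0731, 0.1308]].

Step 4 — quadratic form (x̄ - mu_0)^T · S^{-1} · (x̄ - mu_0):
  S^{-1} · (x̄ - mu_0) = (0.1146, -0.0054),
  (x̄ - mu_0)^T · [...] = (1)·(0.1146) + (-0.6)·(-0.0054) = 0.1179.

Step 5 — scale by n: T² = 5 · 0.1179 = 0.5893.

T² ≈ 0.5893


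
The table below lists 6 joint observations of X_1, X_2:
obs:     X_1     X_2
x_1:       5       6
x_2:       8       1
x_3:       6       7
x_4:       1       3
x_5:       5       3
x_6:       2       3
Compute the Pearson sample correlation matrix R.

Step 1 — column means:
  mean(X_1) = (5 + 8 + 6 + 1 + 5 + 2) / 6 = 27/6 = 4.5
  mean(X_2) = (6 + 1 + 7 + 3 + 3 + 3) / 6 = 23/6 = 3.8333

Step 2 — sample variances and covariances s[i,j] = (1/(n-1)) · Σ_k (x_{k,i} - mean_i) · (x_{k,j} - mean_j), with n-1 = 5:
  s[X_1,X_1] = ((0.5)·(0.5) + (3.5)·(3.5) + (1.5)·(1.5) + (-3.5)·(-3.5) + (0.5)·(0.5) + (-2.5)·(-2.5)) / 5 = 33.5/5 = 6.7
  s[X_1,X_2] = ((0.5)·(2.1667) + (3.5)·(-2.8333) + (1.5)·(3.1667) + (-3.5)·(-0.8333) + (0.5)·(-0.8333) + (-2.5)·(-0.8333)) / 5 = 0.5/5 = 0.1
  s[X_2,X_2] = ((2.1667)·(2.1667) + (-2.8333)·(-2.8333) + (3.1667)·(3.1667) + (-0.8333)·(-0.8333) + (-0.8333)·(-0.8333) + (-0.8333)·(-0.8333)) / 5 = 24.8333/5 = 4.9667
  Sample standard deviations s_i = √(s[i,i]):
  s(X_1) = √(6.7) = 2.5884
  s(X_2) = √(4.9667) = 2.2286

Step 3 — r_{ij} = s_{ij} / (s_i · s_j):
  r[X_1,X_1] = 1 (diagonal).
  r[X_1,X_2] = 0.1 / (2.5884 · 2.2286) = 0.1 / 5.7686 = 0.0173
  r[X_2,X_2] = 1 (diagonal).

R is symmetric with unit diagonal. Assembling:

R = [[1, 0.0173],
 [0.0173, 1]]


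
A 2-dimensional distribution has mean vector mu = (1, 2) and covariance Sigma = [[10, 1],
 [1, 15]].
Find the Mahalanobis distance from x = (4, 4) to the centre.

Step 1 — centre the observation: (x - mu) = (3, 2).

Step 2 — invert Sigma. det(Sigma) = 10·15 - (1)² = 149.
  Sigma^{-1} = (1/det) · [[d, -b], [-b, a]] = [[0.1007, -0.0067],
 [-0.0067, 0.0671]].

Step 3 — form the quadratic (x - mu)^T · Sigma^{-1} · (x - mu):
  Sigma^{-1} · (x - mu) = (0.2886, 0.1141).
  (x - mu)^T · [Sigma^{-1} · (x - mu)] = (3)·(0.2886) + (2)·(0.1141) = 1.094.

Step 4 — take square root: d = √(1.094) ≈ 1.0459.

d(x, mu) = √(1.094) ≈ 1.0459


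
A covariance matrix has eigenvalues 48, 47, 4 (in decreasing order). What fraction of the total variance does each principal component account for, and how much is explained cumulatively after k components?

Step 1 — total variance = trace(Sigma) = Σ λ_i = 48 + 47 + 4 = 99.

Step 2 — fraction explained by component i = λ_i / Σ λ:
  PC1: 48/99 = 0.4848
  PC2: 47/99 = 0.4747
  PC3: 4/99 = 0.0404

Step 3 — cumulative fraction after k components = (λ_1 + ... + λ_k) / Σ λ:
  k = 1: 48/99 = 0.4848
  k = 2: (48 + 47)/99 = 95/99 = 0.9596
  k = 3: (48 + 47 + 4)/99 = 99/99 = 1

Summary (fraction, with percent):

explained: PC1 0.4848 (48.48%), PC2 0.4747 (47.47%), PC3 0.0404 (4.04%);  cumulative: 0.4848, 0.9596, 1


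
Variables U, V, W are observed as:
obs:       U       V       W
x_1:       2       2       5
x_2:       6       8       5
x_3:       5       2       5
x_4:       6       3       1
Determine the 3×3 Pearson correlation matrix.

Step 1 — column means:
  mean(U) = (2 + 6 + 5 + 6) / 4 = 19/4 = 4.75
  mean(V) = (2 + 8 + 2 + 3) / 4 = 15/4 = 3.75
  mean(W) = (5 + 5 + 5 + 1) / 4 = 16/4 = 4

Step 2 — sample variances and covariances s[i,j] = (1/(n-1)) · Σ_k (x_{k,i} - mean_i) · (x_{k,j} - mean_j), with n-1 = 3:
  s[U,U] = ((-2.75)·(-2.75) + (1.25)·(1.25) + (0.25)·(0.25) + (1.25)·(1.25)) / 3 = 10.75/3 = 3.5833
  s[U,V] = ((-2.75)·(-1.75) + (1.25)·(4.25) + (0.25)·(-1.75) + (1.25)·(-0.75)) / 3 = 8.75/3 = 2.9167
  s[U,W] = ((-2.75)·(1) + (1.25)·(1) + (0.25)·(1) + (1.25)·(-3)) / 3 = -5/3 = -1.6667
  s[V,V] = ((-1.75)·(-1.75) + (4.25)·(4.25) + (-1.75)·(-1.75) + (-0.75)·(-0.75)) / 3 = 24.75/3 = 8.25
  s[V,W] = ((-1.75)·(1) + (4.25)·(1) + (-1.75)·(1) + (-0.75)·(-3)) / 3 = 3/3 = 1
  s[W,W] = ((1)·(1) + (1)·(1) + (1)·(1) + (-3)·(-3)) / 3 = 12/3 = 4
  Sample standard deviations s_i = √(s[i,i]):
  s(U) = √(3.5833) = 1.893
  s(V) = √(8.25) = 2.8723
  s(W) = √(4) = 2

Step 3 — r_{ij} = s_{ij} / (s_i · s_j):
  r[U,U] = 1 (diagonal).
  r[U,V] = 2.9167 / (1.893 · 2.8723) = 2.9167 / 5.4371 = 0.5364
  r[U,W] = -1.6667 / (1.893 · 2) = -1.6667 / 3.7859 = -0.4402
  r[V,V] = 1 (diagonal).
  r[V,W] = 1 / (2.8723 · 2) = 1 / 5.7446 = 0.1741
  r[W,W] = 1 (diagonal).

R is symmetric with unit diagonal. Assembling:

R = [[1, 0.5364, -0.4402],
 [0.5364, 1, 0.1741],
 [-0.4402, 0.1741, 1]]


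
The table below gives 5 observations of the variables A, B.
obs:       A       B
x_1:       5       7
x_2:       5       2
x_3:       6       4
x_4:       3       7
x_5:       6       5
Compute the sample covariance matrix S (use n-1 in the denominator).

Step 1 — column means:
  mean(A) = (5 + 5 + 6 + 3 + 6) / 5 = 25/5 = 5
  mean(B) = (7 + 2 + 4 + 7 + 5) / 5 = 25/5 = 5

Step 2 — sample covariance S[i,j] = (1/(n-1)) · Σ_k (x_{k,i} - mean_i) · (x_{k,j} - mean_j), with n-1 = 4.
  S[A,A] = ((0)·(0) + (0)·(0) + (1)·(1) + (-2)·(-2) + (1)·(1)) / 4 = 6/4 = 1.5
  S[A,B] = ((0)·(2) + (0)·(-3) + (1)·(-1) + (-2)·(2) + (1)·(0)) / 4 = -5/4 = -1.25
  S[B,B] = ((2)·(2) + (-3)·(-3) + (-1)·(-1) + (2)·(2) + (0)·(0)) / 4 = 18/4 = 4.5

S is symmetric (S[j,i] = S[i,j]). Assembling:

S = [[1.5, -1.25],
 [-1.25, 4.5]]


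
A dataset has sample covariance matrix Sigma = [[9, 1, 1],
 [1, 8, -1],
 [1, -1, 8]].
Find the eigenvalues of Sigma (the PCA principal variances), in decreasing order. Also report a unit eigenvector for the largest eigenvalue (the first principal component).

Step 1 — characteristic polynomial p(λ) = det(λI - Sigma) = λ³ - tr·λ² + c_1·λ - det, where tr = trace, c_1 = sum of the principal 2×2 minors, det = det(Sigma):
  tr = 9 + 8 + 8 = 25,
  c_1 = (9·8 - (1)²) + (9·8 - (1)²) + (8·8 - (-1)²) = 71 + 71 + 63 = 205,
  det = 9·(8·8 - (-1)²) - (1)·((1)·8 - (-1)·(1)) + (1)·((1)·(-1) - 8·(1)) = 9·(63) - (1)·(9) + (1)·(-9) = 549.
  So p(λ) = λ³ - 25λ² + 205λ - 549.
Step 2 — look for an integer root (rational root theorem: any rational root is an integer divisor of 549). Testing λ = 9:
  p(9) = 729 - 2025 + 1845 - 549 = 0  ✓
  Dividing out (λ - 9): p(λ) = (λ - 9)(λ² - 16λ + 61).
Step 3 — remaining eigenvalues from the quadratic λ² - 16λ + 61 = 0:
  Δ = 16² - 4·61 = 256 - 244 = 12,  λ = (16 ± √12)/2 = (16 ± 3.4641)/2 ≈ 9.7321 or 6.2679.
  Sorted: λ_1 = 9.7321,  λ_2 = 9,  λ_3 = 6.2679  (check: sum = 25 = tr ✓).

Step 4 — unit eigenvector for λ_1 ≈ 9.7321: v spans the null space of (Sigma - λ_1 I), whose rows are
  r_1 = (-0.7321, 1, 1),  r_2 = (1, -1.7321, -1),  r_3 = (1, -1, -1.7321).
  v is orthogonal to every row, so take v ∝ r_1 × r_2 = ((1)·(-1) - (1)·(-1.7321), (1)·(1) - (-0.7321)·(-1), (-0.7321)·(-1.7321) - (1)·(1)) ≈ (0.7321, 0.2679, 0.2679).
  Let u = (0.7321, 0.2679, 0.2679).
  ||u|| = √((0.7321)² + (0.2679)² + (0.2679)²) = √(0.6795) ≈ 0.8243,  v_1 = u/||u|| ≈ (0.8881, 0.3251, 0.3251) (||v_1|| = 1).

λ_1 = 9.7321,  λ_2 = 9,  λ_3 = 6.2679;  v_1 ≈ (0.8881, 0.3251, 0.3251)


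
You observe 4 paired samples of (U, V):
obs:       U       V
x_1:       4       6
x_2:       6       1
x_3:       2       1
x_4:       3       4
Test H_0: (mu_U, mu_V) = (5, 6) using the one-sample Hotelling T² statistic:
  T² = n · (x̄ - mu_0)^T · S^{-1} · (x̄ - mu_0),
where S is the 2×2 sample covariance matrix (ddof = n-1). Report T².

Step 1 — sample mean vector:
  mean(U) = (4 + 6 + 2 + 3) / 4 = 15/4 = 3.75
  mean(V) = (6 + 1 + 1 + 4) / 4 = 12/4 = 3
  x̄ = (3.75, 3),  deviation x̄ - mu_0 = (3.75, 3) - (5, 6) = (-1.25, -3).

Step 2 — sample covariance matrix, S[i,j] = (1/(n-1)) · Σ_k (x_{k,i} - mean_i) · (x_{k,j} - mean_j), divisor n-1 = 3:
  S[U,U] = ((0.25)·(0.25) + (2.25)·(2.25) + (-1.75)·(-1.75) + (-0.75)·(-0.75)) / 3 = 8.75/3 = 2.9167
  S[U,V] = ((0.25)·(3) + (2.25)·(-2) + (-1.75)·(-2) + (-0.75)·(1)) / 3 = -1/3 = -0.3333
  S[V,V] = ((3)·(3) + (-2)·(-2) + (-2)·(-2) + (1)·(1)) / 3 = 18/3 = 6
  S = [[2.9167, -0.3333],
 [-0.3333, 6]].

Step 3 — invert S. det(S) = 2.9167·6 - (-0.3333)² = 17.3889.
  S^{-1} = (1/det) · [[d, -b], [-b, a]] = [[0.345, 0.0192],
 [0.0192, 0.1677]].

Step 4 — quadratic form (x̄ - mu_0)^T · S^{-1} · (x̄ - mu_0):
  S^{-1} · (x̄ - mu_0) = (-0.4888, -0.5272),
  (x̄ - mu_0)^T · [...] = (-1.25)·(-0.4888) + (-3)·(-0.5272) = 2.1925.

Step 5 — scale by n: T² = 4 · 2.1925 = 8.77.

T² ≈ 8.77


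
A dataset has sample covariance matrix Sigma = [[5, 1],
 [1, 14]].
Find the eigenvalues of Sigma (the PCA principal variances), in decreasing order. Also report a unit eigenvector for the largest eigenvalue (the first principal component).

Step 1 — characteristic polynomial of 2×2 Sigma:
  det(Sigma - λI) = λ² - trace · λ + det = 0.
  trace = 5 + 14 = 19, det = 5·14 - (1)² = 69.
Step 2 — discriminant:
  Δ = trace² - 4·det = 361 - 276 = 85.
Step 3 — eigenvalues:
  λ = (trace ± √Δ)/2 = (19 ± 9.2195)/2,
  λ_1 = 14.1098,  λ_2 = 4.8902.

Step 4 — unit eigenvector for λ_1: solve (Sigma - λ_1 I)v = 0. First row:
  (5 - 14.1098)·v_x + (1)·v_y = 0, i.e. (-9.1098)·v_x + (1)·v_y = 0,
  so v ∝ (b, λ_1 - a) = (1, 9.1098) = u.
  ||u|| = √((1)² + (9.1098)²) = √(83.988) ≈ 9.1645,
  v_1 = u/||u|| ≈ (0.1091, 0.994) (||v_1|| = 1).

λ_1 = 14.1098,  λ_2 = 4.8902;  v_1 ≈ (0.1091, 0.994)


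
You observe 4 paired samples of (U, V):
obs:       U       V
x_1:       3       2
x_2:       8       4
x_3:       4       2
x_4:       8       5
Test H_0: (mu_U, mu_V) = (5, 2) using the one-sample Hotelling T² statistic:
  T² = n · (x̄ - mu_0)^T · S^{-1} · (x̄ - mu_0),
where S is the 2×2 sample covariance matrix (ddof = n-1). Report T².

Step 1 — sample mean vector:
  mean(U) = (3 + 8 + 4 + 8) / 4 = 23/4 = 5.75
  mean(V) = (2 + 4 + 2 + 5) / 4 = 13/4 = 3.25
  x̄ = (5.75, 3.25),  deviation x̄ - mu_0 = (5.75, 3.25) - (5, 2) = (0.75, 1.25).

Step 2 — sample covariance matrix, S[i,j] = (1/(n-1)) · Σ_k (x_{k,i} - mean_i) · (x_{k,j} - mean_j), divisor n-1 = 3:
  S[U,U] = ((-2.75)·(-2.75) + (2.25)·(2.25) + (-1.75)·(-1.75) + (2.25)·(2.25)) / 3 = 20.75/3 = 6.9167
  S[U,V] = ((-2.75)·(-1.25) + (2.25)·(0.75) + (-1.75)·(-1.25) + (2.25)·(1.75)) / 3 = 11.25/3 = 3.75
  S[V,V] = ((-1.25)·(-1.25) + (0.75)·(0.75) + (-1.25)·(-1.25) + (1.75)·(1.75)) / 3 = 6.75/3 = 2.25
  S = [[6.9167, 3.75],
 [3.75, 2.25]].

Step 3 — invert S. det(S) = 6.9167·2.25 - (3.75)² = 1.5.
  S^{-1} = (1/det) · [[d, -b], [-b, a]] = [[1.5, -2.5],
 [-2.5, 4.6111]].

Step 4 — quadratic form (x̄ - mu_0)^T · S^{-1} · (x̄ - mu_0):
  S^{-1} · (x̄ - mu_0) = (-2, 3.8889),
  (x̄ - mu_0)^T · [...] = (0.75)·(-2) + (1.25)·(3.8889) = 3.3611.

Step 5 — scale by n: T² = 4 · 3.3611 = 13.4444.

T² ≈ 13.4444
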